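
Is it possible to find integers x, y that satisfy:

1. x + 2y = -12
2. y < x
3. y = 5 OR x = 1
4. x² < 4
No

A contradictory subset is {x + 2y = -12, y < x, y = 5 OR x = 1}. No integer assignment can satisfy these jointly:

  - x + 2y = -12: is a linear equation tying the variables together
  - y < x: bounds one variable relative to another variable
  - y = 5 OR x = 1: forces a choice: either y = 5 or x = 1

Split on the disjunction (y = 5 OR x = 1):
  • If y = 5: the equation forces x = -22, giving (y, x) = (5, -22), which violates x > y.
  • If x = 1: with x = 1, every remaining term of the linear equation is divisible by 2, so the left side is ≡ 0 (mod 2); but the right side -13 ≡ 1 (mod 2). No integers can satisfy it.
Both branches are infeasible, so the system has no integer solution.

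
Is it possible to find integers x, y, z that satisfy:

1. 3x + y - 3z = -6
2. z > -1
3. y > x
Yes

Take x = -1, y = 0, z = 1. Substituting into each constraint:
  (1) 3(-1) + 0 - 3(1) = -6 ✓
  (2) 1 > -1 ✓
  (3) 0 > -1 ✓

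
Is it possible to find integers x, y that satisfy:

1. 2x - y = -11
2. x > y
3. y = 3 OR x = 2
No

The full constraint system is jointly infeasible over the integers. Each constraint and what it forces:

  - 2x - y = -11: is a linear equation tying the variables together
  - x > y: bounds one variable relative to another variable
  - y = 3 OR x = 2: forces a choice: either y = 3 or x = 2

Split on the disjunction (y = 3 OR x = 2):
  • If y = 3: the equation forces x = -4, giving (y, x) = (3, -4), which violates x > y.
  • If x = 2: the equation forces y = 15, giving (x, y) = (2, 15), which violates x > y.
Both branches are infeasible, so the system has no integer solution.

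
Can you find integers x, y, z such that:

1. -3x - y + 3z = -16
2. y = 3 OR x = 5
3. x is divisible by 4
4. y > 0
No

A contradictory subset is {-3x - y + 3z = -16, y = 3 OR x = 5, x is divisible by 4}. No integer assignment can satisfy these jointly:

  - -3x - y + 3z = -16: is a linear equation tying the variables together
  - y = 3 OR x = 5: forces a choice: either y = 3 or x = 5
  - x is divisible by 4: restricts x to multiples of 4

Split on the disjunction (y = 3 OR x = 5):
  • If y = 3: with y = 3, writing x = 4x', every remaining term of the linear equation is divisible by 3, so the left side is ≡ 0 (mod 3); but the right side -13 ≡ 2 (mod 3). No integers can satisfy it.
  • If x = 5: this contradicts the divisibility constraint — 5 is not a multiple of 4.
Both branches are infeasible, so the system has no integer solution.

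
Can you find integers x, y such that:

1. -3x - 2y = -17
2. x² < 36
Yes

Take x = 1, y = 7. Substituting into each constraint:
  (1) -3(1) - 2(7) = -17 ✓
  (2) x² = (1)² = 1, and 1 < 36 ✓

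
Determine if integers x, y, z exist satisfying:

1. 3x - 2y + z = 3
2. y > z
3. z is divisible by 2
Yes

Take x = 1, y = -1, z = -2. Substituting into each constraint:
  (1) 3(1) - 2(-1) + (-2) = 3 ✓
  (2) -1 > -2 ✓
  (3) -2 = 2 × -1, remainder 0 ✓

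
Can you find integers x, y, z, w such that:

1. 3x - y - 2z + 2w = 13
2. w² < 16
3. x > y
Yes

Take x = 6, y = 5, z = 0, w = 0. Substituting into each constraint:
  (1) 3(6) + (-5) - 2(0) + 2(0) = 13 ✓
  (2) w² = (0)² = 0, and 0 < 16 ✓
  (3) 6 > 5 ✓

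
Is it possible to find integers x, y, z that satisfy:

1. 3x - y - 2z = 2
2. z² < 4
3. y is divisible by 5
Yes

Take x = 0, y = 0, z = -1. Substituting into each constraint:
  (1) 3(0) + 0 - 2(-1) = 2 ✓
  (2) z² = (-1)² = 1, and 1 < 4 ✓
  (3) 0 = 5 × 0, remainder 0 ✓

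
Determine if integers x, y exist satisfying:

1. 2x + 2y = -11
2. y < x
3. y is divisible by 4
No

Even the single constraint (2x + 2y = -11) is infeasible over the integers.

  - 2x + 2y = -11: every term on the left is divisible by 2, so the LHS ≡ 0 (mod 2), but the RHS -11 is not — no integer solution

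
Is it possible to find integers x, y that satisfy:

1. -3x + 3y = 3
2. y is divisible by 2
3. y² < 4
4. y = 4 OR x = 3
No

A contradictory subset is {-3x + 3y = 3, y² < 4, y = 4 OR x = 3}. No integer assignment can satisfy these jointly:

  - -3x + 3y = 3: is a linear equation tying the variables together
  - y² < 4: restricts y to |y| ≤ 1
  - y = 4 OR x = 3: forces a choice: either y = 4 or x = 3

Split on the disjunction (y = 4 OR x = 3):
  • If y = 4: this contradicts y² < 4, which requires |y| ≤ 1.
  • If x = 3: the equation forces y = 4, but y² < 4 requires |y| ≤ 1.
Both branches are infeasible, so the system has no integer solution.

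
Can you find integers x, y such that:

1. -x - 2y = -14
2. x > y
Yes

Take x = 6, y = 4. Substituting into each constraint:
  (1) (-6) - 2(4) = -14 ✓
  (2) 6 > 4 ✓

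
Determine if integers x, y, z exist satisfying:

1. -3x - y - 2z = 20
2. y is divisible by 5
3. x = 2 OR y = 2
Yes

Take x = 2, y = 10, z = -18. Substituting into each constraint:
  (1) -3(2) + (-10) - 2(-18) = 20 ✓
  (2) 10 = 5 × 2, remainder 0 ✓
  (3) x = 2, target 2 ✓ (first branch holds)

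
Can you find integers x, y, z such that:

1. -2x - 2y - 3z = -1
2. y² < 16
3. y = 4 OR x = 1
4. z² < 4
Yes

Take x = 1, y = 1, z = -1. Substituting into each constraint:
  (1) -2(1) - 2(1) - 3(-1) = -1 ✓
  (2) y² = (1)² = 1, and 1 < 16 ✓
  (3) x = 1, target 1 ✓ (second branch holds)
  (4) z² = (-1)² = 1, and 1 < 4 ✓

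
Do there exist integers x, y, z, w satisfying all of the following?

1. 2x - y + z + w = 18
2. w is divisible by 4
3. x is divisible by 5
Yes

Take x = 0, y = 0, z = 18, w = 0. Substituting into each constraint:
  (1) 2(0) + 0 + 18 + 0 = 18 ✓
  (2) 0 = 4 × 0, remainder 0 ✓
  (3) 0 = 5 × 0, remainder 0 ✓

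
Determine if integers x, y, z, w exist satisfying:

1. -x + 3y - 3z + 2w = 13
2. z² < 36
Yes

Take x = -13, y = 0, z = 0, w = 0. Substituting into each constraint:
  (1) 13 + 3(0) - 3(0) + 2(0) = 13 ✓
  (2) z² = (0)² = 0, and 0 < 36 ✓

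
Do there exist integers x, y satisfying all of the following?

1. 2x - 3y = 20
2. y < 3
Yes

Take x = 1, y = -6. Substituting into each constraint:
  (1) 2(1) - 3(-6) = 20 ✓
  (2) -6 < 3 ✓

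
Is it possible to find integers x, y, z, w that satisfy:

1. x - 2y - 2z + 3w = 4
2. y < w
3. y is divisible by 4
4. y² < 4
Yes

Take x = 1, y = 0, z = 0, w = 1. Substituting into each constraint:
  (1) 1 - 2(0) - 2(0) + 3(1) = 4 ✓
  (2) 0 < 1 ✓
  (3) 0 = 4 × 0, remainder 0 ✓
  (4) y² = (0)² = 0, and 0 < 4 ✓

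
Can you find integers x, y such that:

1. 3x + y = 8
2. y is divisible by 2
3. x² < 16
Yes

Take x = 2, y = 2. Substituting into each constraint:
  (1) 3(2) + 2 = 8 ✓
  (2) 2 = 2 × 1, remainder 0 ✓
  (3) x² = (2)² = 4, and 4 < 16 ✓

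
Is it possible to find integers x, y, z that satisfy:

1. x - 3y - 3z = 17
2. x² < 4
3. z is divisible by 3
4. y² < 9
Yes

Take x = -1, y = 0, z = -6. Substituting into each constraint:
  (1) (-1) - 3(0) - 3(-6) = 17 ✓
  (2) x² = (-1)² = 1, and 1 < 4 ✓
  (3) -6 = 3 × -2, remainder 0 ✓
  (4) y² = (0)² = 0, and 0 < 9 ✓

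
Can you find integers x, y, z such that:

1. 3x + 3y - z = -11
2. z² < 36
Yes

Take x = 0, y = -4, z = -1. Substituting into each constraint:
  (1) 3(0) + 3(-4) + 1 = -11 ✓
  (2) z² = (-1)² = 1, and 1 < 36 ✓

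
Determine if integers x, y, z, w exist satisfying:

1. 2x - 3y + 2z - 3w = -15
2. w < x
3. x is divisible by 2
Yes

Take x = 0, y = 6, z = 0, w = -1. Substituting into each constraint:
  (1) 2(0) - 3(6) + 2(0) - 3(-1) = -15 ✓
  (2) -1 < 0 ✓
  (3) 0 = 2 × 0, remainder 0 ✓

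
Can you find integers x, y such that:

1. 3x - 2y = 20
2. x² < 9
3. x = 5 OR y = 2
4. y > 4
No

A contradictory subset is {3x - 2y = 20, x = 5 OR y = 2, y > 4}. No integer assignment can satisfy these jointly:

  - 3x - 2y = 20: is a linear equation tying the variables together
  - x = 5 OR y = 2: forces a choice: either x = 5 or y = 2
  - y > 4: bounds one variable relative to a constant

Split on the disjunction (x = 5 OR y = 2):
  • If x = 5: with x = 5, every remaining term of the linear equation is divisible by 2, so the left side is ≡ 0 (mod 2); but the right side 5 ≡ 1 (mod 2). No integers can satisfy it.
  • If y = 2: this contradicts the bound y ≥ 5.
Both branches are infeasible, so the system has no integer solution.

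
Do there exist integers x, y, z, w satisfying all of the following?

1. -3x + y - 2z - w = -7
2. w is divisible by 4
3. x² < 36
Yes

Take x = 3, y = 2, z = 0, w = 0. Substituting into each constraint:
  (1) -3(3) + 2 - 2(0) + 0 = -7 ✓
  (2) 0 = 4 × 0, remainder 0 ✓
  (3) x² = (3)² = 9, and 9 < 36 ✓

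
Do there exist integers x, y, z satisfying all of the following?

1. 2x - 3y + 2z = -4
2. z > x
Yes

Take x = 0, y = 2, z = 1. Substituting into each constraint:
  (1) 2(0) - 3(2) + 2(1) = -4 ✓
  (2) 1 > 0 ✓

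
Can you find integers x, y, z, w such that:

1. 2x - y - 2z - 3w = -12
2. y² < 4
Yes

Take x = 0, y = 0, z = 6, w = 0. Substituting into each constraint:
  (1) 2(0) + 0 - 2(6) - 3(0) = -12 ✓
  (2) y² = (0)² = 0, and 0 < 4 ✓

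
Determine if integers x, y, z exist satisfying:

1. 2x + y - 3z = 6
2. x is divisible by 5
Yes

Take x = 0, y = 6, z = 0. Substituting into each constraint:
  (1) 2(0) + 6 - 3(0) = 6 ✓
  (2) 0 = 5 × 0, remainder 0 ✓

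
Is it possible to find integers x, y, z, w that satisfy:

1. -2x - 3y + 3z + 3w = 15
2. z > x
Yes

Take x = 0, y = -4, z = 1, w = 0. Substituting into each constraint:
  (1) -2(0) - 3(-4) + 3(1) + 3(0) = 15 ✓
  (2) 1 > 0 ✓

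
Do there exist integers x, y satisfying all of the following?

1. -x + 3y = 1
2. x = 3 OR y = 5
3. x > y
Yes

Take x = 14, y = 5. Substituting into each constraint:
  (1) (-14) + 3(5) = 1 ✓
  (2) y = 5, target 5 ✓ (second branch holds)
  (3) 14 > 5 ✓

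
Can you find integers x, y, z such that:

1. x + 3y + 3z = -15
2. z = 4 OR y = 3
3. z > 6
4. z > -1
Yes

Take x = -45, y = 3, z = 7. Substituting into each constraint:
  (1) (-45) + 3(3) + 3(7) = -15 ✓
  (2) y = 3, target 3 ✓ (second branch holds)
  (3) 7 > 6 ✓
  (4) 7 > -1 ✓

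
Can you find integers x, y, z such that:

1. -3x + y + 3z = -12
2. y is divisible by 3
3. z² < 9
Yes

Take x = 4, y = 0, z = 0. Substituting into each constraint:
  (1) -3(4) + 0 + 3(0) = -12 ✓
  (2) 0 = 3 × 0, remainder 0 ✓
  (3) z² = (0)² = 0, and 0 < 9 ✓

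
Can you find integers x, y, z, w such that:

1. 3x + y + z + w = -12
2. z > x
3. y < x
Yes

Take x = 0, y = -1, z = 1, w = -12. Substituting into each constraint:
  (1) 3(0) + (-1) + 1 + (-12) = -12 ✓
  (2) 1 > 0 ✓
  (3) -1 < 0 ✓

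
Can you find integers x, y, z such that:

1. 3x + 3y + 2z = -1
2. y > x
Yes

Take x = -1, y = 0, z = 1. Substituting into each constraint:
  (1) 3(-1) + 3(0) + 2(1) = -1 ✓
  (2) 0 > -1 ✓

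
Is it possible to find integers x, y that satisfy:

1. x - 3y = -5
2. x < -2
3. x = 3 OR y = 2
No

The full constraint system is jointly infeasible over the integers. Each constraint and what it forces:

  - x - 3y = -5: is a linear equation tying the variables together
  - x < -2: bounds one variable relative to a constant
  - x = 3 OR y = 2: forces a choice: either x = 3 or y = 2

Split on the disjunction (x = 3 OR y = 2):
  • If x = 3: this contradicts the bound x ≤ -3.
  • If y = 2: the equation forces x = 1, which contradicts the bound x ≤ -3.
Both branches are infeasible, so the system has no integer solution.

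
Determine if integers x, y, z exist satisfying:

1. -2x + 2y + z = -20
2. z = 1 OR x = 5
Yes

Take x = 5, y = -6, z = 2. Substituting into each constraint:
  (1) -2(5) + 2(-6) + 2 = -20 ✓
  (2) x = 5, target 5 ✓ (second branch holds)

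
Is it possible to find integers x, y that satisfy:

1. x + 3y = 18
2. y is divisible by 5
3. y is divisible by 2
Yes

Take x = 18, y = 0. Substituting into each constraint:
  (1) 18 + 3(0) = 18 ✓
  (2) 0 = 5 × 0, remainder 0 ✓
  (3) 0 = 2 × 0, remainder 0 ✓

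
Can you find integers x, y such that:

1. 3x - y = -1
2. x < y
Yes

Take x = 0, y = 1. Substituting into each constraint:
  (1) 3(0) + (-1) = -1 ✓
  (2) 0 < 1 ✓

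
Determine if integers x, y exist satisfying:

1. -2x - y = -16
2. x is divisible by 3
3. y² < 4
No

The full constraint system is jointly infeasible over the integers. Each constraint and what it forces:

  - -2x - y = -16: is a linear equation tying the variables together
  - x is divisible by 3: restricts x to multiples of 3
  - y² < 4: restricts y to |y| ≤ 1

The bounds confine y to {-1, 0, 1}. For each value, substitute into the equation:
  • y = -1: the equation gives -2x = -17, so x would not be an integer.
  • y = 0: the equation forces x = 8, but 3 does not divide 8.
  • y = 1: the equation gives -2x = -15, so x would not be an integer.
Every case fails, so no integer solution exists.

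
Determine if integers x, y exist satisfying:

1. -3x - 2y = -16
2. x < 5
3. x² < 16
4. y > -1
Yes

Take x = 0, y = 8. Substituting into each constraint:
  (1) -3(0) - 2(8) = -16 ✓
  (2) 0 < 5 ✓
  (3) x² = (0)² = 0, and 0 < 16 ✓
  (4) 8 > -1 ✓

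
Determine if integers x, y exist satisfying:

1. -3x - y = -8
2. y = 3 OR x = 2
Yes

Take x = 2, y = 2. Substituting into each constraint:
  (1) -3(2) + (-2) = -8 ✓
  (2) x = 2, target 2 ✓ (second branch holds)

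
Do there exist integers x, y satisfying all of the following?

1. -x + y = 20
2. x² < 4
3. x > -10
Yes

Take x = 0, y = 20. Substituting into each constraint:
  (1) 0 + 20 = 20 ✓
  (2) x² = (0)² = 0, and 0 < 4 ✓
  (3) 0 > -10 ✓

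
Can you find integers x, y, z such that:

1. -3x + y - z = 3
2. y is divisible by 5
Yes

Take x = -1, y = 0, z = 0. Substituting into each constraint:
  (1) -3(-1) + 0 + 0 = 3 ✓
  (2) 0 = 5 × 0, remainder 0 ✓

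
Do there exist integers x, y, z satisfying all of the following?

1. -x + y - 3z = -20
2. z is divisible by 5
Yes

Take x = 20, y = 0, z = 0. Substituting into each constraint:
  (1) (-20) + 0 - 3(0) = -20 ✓
  (2) 0 = 5 × 0, remainder 0 ✓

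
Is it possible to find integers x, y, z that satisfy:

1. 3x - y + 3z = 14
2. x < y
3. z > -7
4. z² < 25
Yes

Take x = 8, y = 10, z = 0. Substituting into each constraint:
  (1) 3(8) + (-10) + 3(0) = 14 ✓
  (2) 8 < 10 ✓
  (3) 0 > -7 ✓
  (4) z² = (0)² = 0, and 0 < 25 ✓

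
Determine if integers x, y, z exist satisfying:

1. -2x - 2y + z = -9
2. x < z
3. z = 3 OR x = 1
Yes

Take x = 2, y = 4, z = 3. Substituting into each constraint:
  (1) -2(2) - 2(4) + 3 = -9 ✓
  (2) 2 < 3 ✓
  (3) z = 3, target 3 ✓ (first branch holds)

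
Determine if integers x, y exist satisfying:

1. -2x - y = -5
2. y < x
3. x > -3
Yes

Take x = 2, y = 1. Substituting into each constraint:
  (1) -2(2) + (-1) = -5 ✓
  (2) 1 < 2 ✓
  (3) 2 > -3 ✓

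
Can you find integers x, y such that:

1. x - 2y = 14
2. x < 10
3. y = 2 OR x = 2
Yes

Take x = 2, y = -6. Substituting into each constraint:
  (1) 2 - 2(-6) = 14 ✓
  (2) 2 < 10 ✓
  (3) x = 2, target 2 ✓ (second branch holds)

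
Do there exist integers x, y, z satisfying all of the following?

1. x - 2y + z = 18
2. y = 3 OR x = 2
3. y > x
Yes

Take x = 2, y = 3, z = 22. Substituting into each constraint:
  (1) 2 - 2(3) + 22 = 18 ✓
  (2) y = 3, target 3 ✓ (first branch holds)
  (3) 3 > 2 ✓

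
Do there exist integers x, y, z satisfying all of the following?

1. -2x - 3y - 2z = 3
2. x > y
Yes

Take x = 2, y = 1, z = -5. Substituting into each constraint:
  (1) -2(2) - 3(1) - 2(-5) = 3 ✓
  (2) 2 > 1 ✓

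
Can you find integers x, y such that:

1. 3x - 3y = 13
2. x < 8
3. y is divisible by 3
No

Even the single constraint (3x - 3y = 13) is infeasible over the integers.

  - 3x - 3y = 13: every term on the left is divisible by 3, so the LHS ≡ 0 (mod 3), but the RHS 13 is not — no integer solution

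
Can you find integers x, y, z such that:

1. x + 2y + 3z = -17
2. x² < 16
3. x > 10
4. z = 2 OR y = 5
No

A contradictory subset is {x² < 16, x > 10}. No integer assignment can satisfy these jointly:

  - x² < 16: restricts x to |x| ≤ 3
  - x > 10: bounds one variable relative to a constant

Direct contradiction: the bounds on x require x ≥ 11 and x ≤ 3 simultaneously, which is empty.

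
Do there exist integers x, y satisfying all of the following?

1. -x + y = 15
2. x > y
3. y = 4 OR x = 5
No

A contradictory subset is {-x + y = 15, x > y}. No integer assignment can satisfy these jointly:

  - -x + y = 15: is a linear equation tying the variables together
  - x > y: bounds one variable relative to another variable

From the equation, x − y = -15, i.e. x − y = -15; but x > y requires x − y ≥ 1. Contradiction.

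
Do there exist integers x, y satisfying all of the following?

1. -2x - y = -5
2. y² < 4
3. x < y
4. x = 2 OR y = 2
No

A contradictory subset is {-2x - y = -5, x < y, x = 2 OR y = 2}. No integer assignment can satisfy these jointly:

  - -2x - y = -5: is a linear equation tying the variables together
  - x < y: bounds one variable relative to another variable
  - x = 2 OR y = 2: forces a choice: either x = 2 or y = 2

Split on the disjunction (x = 2 OR y = 2):
  • If x = 2: the equation forces y = 1, giving (x, y) = (2, 1), which violates y > x.
  • If y = 2: with y = 2, every remaining term of the linear equation is divisible by 2, so the left side is ≡ 0 (mod 2); but the right side -3 ≡ 1 (mod 2). No integers can satisfy it.
Both branches are infeasible, so the system has no integer solution.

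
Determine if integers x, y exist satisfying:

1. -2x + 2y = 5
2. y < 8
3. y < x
No

Even the single constraint (-2x + 2y = 5) is infeasible over the integers.

  - -2x + 2y = 5: every term on the left is divisible by 2, so the LHS ≡ 0 (mod 2), but the RHS 5 is not — no integer solution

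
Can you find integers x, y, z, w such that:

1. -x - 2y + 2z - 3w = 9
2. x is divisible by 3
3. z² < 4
Yes

Take x = 0, y = 0, z = 0, w = -3. Substituting into each constraint:
  (1) 0 - 2(0) + 2(0) - 3(-3) = 9 ✓
  (2) 0 = 3 × 0, remainder 0 ✓
  (3) z² = (0)² = 0, and 0 < 4 ✓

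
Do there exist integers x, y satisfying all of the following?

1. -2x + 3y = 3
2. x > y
Yes

Take x = 6, y = 5. Substituting into each constraint:
  (1) -2(6) + 3(5) = 3 ✓
  (2) 6 > 5 ✓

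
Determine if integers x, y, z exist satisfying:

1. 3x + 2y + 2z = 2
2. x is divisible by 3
Yes

Take x = 0, y = 1, z = 0. Substituting into each constraint:
  (1) 3(0) + 2(1) + 2(0) = 2 ✓
  (2) 0 = 3 × 0, remainder 0 ✓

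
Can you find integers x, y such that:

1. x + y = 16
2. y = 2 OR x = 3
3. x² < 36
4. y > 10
Yes

Take x = 3, y = 13. Substituting into each constraint:
  (1) 3 + 13 = 16 ✓
  (2) x = 3, target 3 ✓ (second branch holds)
  (3) x² = (3)² = 9, and 9 < 36 ✓
  (4) 13 > 10 ✓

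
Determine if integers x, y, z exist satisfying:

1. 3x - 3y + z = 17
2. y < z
Yes

Take x = 6, y = 1, z = 2. Substituting into each constraint:
  (1) 3(6) - 3(1) + 2 = 17 ✓
  (2) 1 < 2 ✓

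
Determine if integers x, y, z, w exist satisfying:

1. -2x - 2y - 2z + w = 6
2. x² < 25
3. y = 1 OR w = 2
Yes

Take x = -4, y = 1, z = 0, w = 0. Substituting into each constraint:
  (1) -2(-4) - 2(1) - 2(0) + 0 = 6 ✓
  (2) x² = (-4)² = 16, and 16 < 25 ✓
  (3) y = 1, target 1 ✓ (first branch holds)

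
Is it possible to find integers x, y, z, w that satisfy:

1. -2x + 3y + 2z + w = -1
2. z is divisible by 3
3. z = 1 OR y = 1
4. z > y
Yes

Take x = 0, y = 1, z = 3, w = -10. Substituting into each constraint:
  (1) -2(0) + 3(1) + 2(3) + (-10) = -1 ✓
  (2) 3 = 3 × 1, remainder 0 ✓
  (3) y = 1, target 1 ✓ (second branch holds)
  (4) 3 > 1 ✓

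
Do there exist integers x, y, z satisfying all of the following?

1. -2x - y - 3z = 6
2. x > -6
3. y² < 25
Yes

Take x = -3, y = 0, z = 0. Substituting into each constraint:
  (1) -2(-3) + 0 - 3(0) = 6 ✓
  (2) -3 > -6 ✓
  (3) y² = (0)² = 0, and 0 < 25 ✓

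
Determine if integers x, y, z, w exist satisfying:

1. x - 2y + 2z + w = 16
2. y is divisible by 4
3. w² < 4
Yes

Take x = 0, y = 0, z = 8, w = 0. Substituting into each constraint:
  (1) 0 - 2(0) + 2(8) + 0 = 16 ✓
  (2) 0 = 4 × 0, remainder 0 ✓
  (3) w² = (0)² = 0, and 0 < 4 ✓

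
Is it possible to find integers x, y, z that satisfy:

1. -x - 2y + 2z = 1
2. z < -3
Yes

Take x = -9, y = 0, z = -4. Substituting into each constraint:
  (1) 9 - 2(0) + 2(-4) = 1 ✓
  (2) -4 < -3 ✓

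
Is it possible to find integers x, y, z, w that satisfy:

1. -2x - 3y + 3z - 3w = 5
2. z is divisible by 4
Yes

Take x = -4, y = 0, z = 0, w = 1. Substituting into each constraint:
  (1) -2(-4) - 3(0) + 3(0) - 3(1) = 5 ✓
  (2) 0 = 4 × 0, remainder 0 ✓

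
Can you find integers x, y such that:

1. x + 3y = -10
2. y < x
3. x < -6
No

The full constraint system is jointly infeasible over the integers. Each constraint and what it forces:

  - x + 3y = -10: is a linear equation tying the variables together
  - y < x: bounds one variable relative to another variable
  - x < -6: bounds one variable relative to a constant

Propagating the comparison: y < x and x ≤ -7 give y ≤ -8. Range argument: with x ∈ [−∞, -7], y ∈ [−∞, -8], the left side of the equation is at most -31, but the right side is -10 > -31. No integer solution exists.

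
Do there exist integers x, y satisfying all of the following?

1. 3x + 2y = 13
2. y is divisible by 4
Yes

Take x = 7, y = -4. Substituting into each constraint:
  (1) 3(7) + 2(-4) = 13 ✓
  (2) -4 = 4 × -1, remainder 0 ✓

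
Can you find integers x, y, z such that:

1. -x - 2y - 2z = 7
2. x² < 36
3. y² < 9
Yes

Take x = -5, y = 0, z = -1. Substituting into each constraint:
  (1) 5 - 2(0) - 2(-1) = 7 ✓
  (2) x² = (-5)² = 25, and 25 < 36 ✓
  (3) y² = (0)² = 0, and 0 < 9 ✓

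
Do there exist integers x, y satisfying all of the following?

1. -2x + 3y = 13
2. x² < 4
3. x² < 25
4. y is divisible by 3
No

A contradictory subset is {-2x + 3y = 13, x² < 4, y is divisible by 3}. No integer assignment can satisfy these jointly:

  - -2x + 3y = 13: is a linear equation tying the variables together
  - x² < 4: restricts x to |x| ≤ 1
  - y is divisible by 3: restricts y to multiples of 3

The bounds confine x to {-1, 0, 1}. For each value, substitute into the equation:
  • x = -1: the equation gives 3y = 11, so y would not be an integer.
  • x = 0: the equation gives 3y = 13, so y would not be an integer.
  • x = 1: the equation forces y = 5, but 3 does not divide 5.
Every case fails, so no integer solution exists.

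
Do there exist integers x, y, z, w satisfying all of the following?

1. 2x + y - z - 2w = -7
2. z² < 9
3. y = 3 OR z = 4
Yes

Take x = -4, y = 3, z = 2, w = 0. Substituting into each constraint:
  (1) 2(-4) + 3 + (-2) - 2(0) = -7 ✓
  (2) z² = (2)² = 4, and 4 < 9 ✓
  (3) y = 3, target 3 ✓ (first branch holds)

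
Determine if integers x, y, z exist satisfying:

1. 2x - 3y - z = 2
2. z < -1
Yes

Take x = 0, y = 0, z = -2. Substituting into each constraint:
  (1) 2(0) - 3(0) + 2 = 2 ✓
  (2) -2 < -1 ✓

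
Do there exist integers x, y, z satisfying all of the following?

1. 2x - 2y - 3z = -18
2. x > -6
Yes

Take x = 0, y = 9, z = 0. Substituting into each constraint:
  (1) 2(0) - 2(9) - 3(0) = -18 ✓
  (2) 0 > -6 ✓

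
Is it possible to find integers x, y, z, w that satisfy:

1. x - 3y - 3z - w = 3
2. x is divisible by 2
Yes

Take x = 0, y = 0, z = -1, w = 0. Substituting into each constraint:
  (1) 0 - 3(0) - 3(-1) + 0 = 3 ✓
  (2) 0 = 2 × 0, remainder 0 ✓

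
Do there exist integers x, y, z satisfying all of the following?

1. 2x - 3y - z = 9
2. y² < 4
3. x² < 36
Yes

Take x = 0, y = 0, z = -9. Substituting into each constraint:
  (1) 2(0) - 3(0) + 9 = 9 ✓
  (2) y² = (0)² = 0, and 0 < 4 ✓
  (3) x² = (0)² = 0, and 0 < 36 ✓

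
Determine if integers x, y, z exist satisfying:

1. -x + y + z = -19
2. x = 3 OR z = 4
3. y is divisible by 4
Yes

Take x = -1, y = -24, z = 4. Substituting into each constraint:
  (1) 1 + (-24) + 4 = -19 ✓
  (2) z = 4, target 4 ✓ (second branch holds)
  (3) -24 = 4 × -6, remainder 0 ✓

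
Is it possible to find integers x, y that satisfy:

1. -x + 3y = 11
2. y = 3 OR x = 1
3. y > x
Yes

Take x = 1, y = 4. Substituting into each constraint:
  (1) (-1) + 3(4) = 11 ✓
  (2) x = 1, target 1 ✓ (second branch holds)
  (3) 4 > 1 ✓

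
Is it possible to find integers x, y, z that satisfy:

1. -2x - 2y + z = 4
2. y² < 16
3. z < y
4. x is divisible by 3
Yes

Take x = -3, y = 1, z = 0. Substituting into each constraint:
  (1) -2(-3) - 2(1) + 0 = 4 ✓
  (2) y² = (1)² = 1, and 1 < 16 ✓
  (3) 0 < 1 ✓
  (4) -3 = 3 × -1, remainder 0 ✓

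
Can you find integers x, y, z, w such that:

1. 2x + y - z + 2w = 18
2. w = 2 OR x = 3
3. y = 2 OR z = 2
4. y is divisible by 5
Yes

Take x = 3, y = 0, z = 2, w = 7. Substituting into each constraint:
  (1) 2(3) + 0 + (-2) + 2(7) = 18 ✓
  (2) x = 3, target 3 ✓ (second branch holds)
  (3) z = 2, target 2 ✓ (second branch holds)
  (4) 0 = 5 × 0, remainder 0 ✓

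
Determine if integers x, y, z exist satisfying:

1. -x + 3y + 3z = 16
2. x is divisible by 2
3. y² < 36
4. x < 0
Yes

Take x = -4, y = 4, z = 0. Substituting into each constraint:
  (1) 4 + 3(4) + 3(0) = 16 ✓
  (2) -4 = 2 × -2, remainder 0 ✓
  (3) y² = (4)² = 16, and 16 < 36 ✓
  (4) -4 < 0 ✓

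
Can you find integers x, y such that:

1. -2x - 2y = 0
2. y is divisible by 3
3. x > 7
Yes

Take x = 9, y = -9. Substituting into each constraint:
  (1) -2(9) - 2(-9) = 0 ✓
  (2) -9 = 3 × -3, remainder 0 ✓
  (3) 9 > 7 ✓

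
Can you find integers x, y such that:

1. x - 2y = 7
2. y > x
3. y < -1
Yes

Take x = -9, y = -8. Substituting into each constraint:
  (1) (-9) - 2(-8) = 7 ✓
  (2) -8 > -9 ✓
  (3) -8 < -1 ✓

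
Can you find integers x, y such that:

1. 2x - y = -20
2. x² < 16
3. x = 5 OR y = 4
No

The full constraint system is jointly infeasible over the integers. Each constraint and what it forces:

  - 2x - y = -20: is a linear equation tying the variables together
  - x² < 16: restricts x to |x| ≤ 3
  - x = 5 OR y = 4: forces a choice: either x = 5 or y = 4

Split on the disjunction (x = 5 OR y = 4):
  • If x = 5: this contradicts x² < 16, which requires |x| ≤ 3.
  • If y = 4: the equation forces x = -8, but x² < 16 requires |x| ≤ 3.
Both branches are infeasible, so the system has no integer solution.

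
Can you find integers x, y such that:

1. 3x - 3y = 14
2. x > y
No

Even the single constraint (3x - 3y = 14) is infeasible over the integers.

  - 3x - 3y = 14: every term on the left is divisible by 3, so the LHS ≡ 0 (mod 3), but the RHS 14 is not — no integer solution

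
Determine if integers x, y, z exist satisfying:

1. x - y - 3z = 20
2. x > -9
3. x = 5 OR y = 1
Yes

Take x = 21, y = 1, z = 0. Substituting into each constraint:
  (1) 21 + (-1) - 3(0) = 20 ✓
  (2) 21 > -9 ✓
  (3) y = 1, target 1 ✓ (second branch holds)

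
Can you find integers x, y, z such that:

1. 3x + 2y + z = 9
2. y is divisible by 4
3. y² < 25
Yes

Take x = 3, y = 0, z = 0. Substituting into each constraint:
  (1) 3(3) + 2(0) + 0 = 9 ✓
  (2) 0 = 4 × 0, remainder 0 ✓
  (3) y² = (0)² = 0, and 0 < 25 ✓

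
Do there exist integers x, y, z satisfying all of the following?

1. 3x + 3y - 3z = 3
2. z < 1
Yes

Take x = 1, y = 0, z = 0. Substituting into each constraint:
  (1) 3(1) + 3(0) - 3(0) = 3 ✓
  (2) 0 < 1 ✓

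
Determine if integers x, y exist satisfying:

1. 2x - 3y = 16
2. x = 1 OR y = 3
No

The full constraint system is jointly infeasible over the integers. Each constraint and what it forces:

  - 2x - 3y = 16: is a linear equation tying the variables together
  - x = 1 OR y = 3: forces a choice: either x = 1 or y = 3

Split on the disjunction (x = 1 OR y = 3):
  • If x = 1: with x = 1, every remaining term of the linear equation is divisible by 3, so the left side is ≡ 0 (mod 3); but the right side 14 ≡ 2 (mod 3). No integers can satisfy it.
  • If y = 3: with y = 3, every remaining term of the linear equation is divisible by 2, so the left side is ≡ 0 (mod 2); but the right side 25 ≡ 1 (mod 2). No integers can satisfy it.
Both branches are infeasible, so the system has no integer solution.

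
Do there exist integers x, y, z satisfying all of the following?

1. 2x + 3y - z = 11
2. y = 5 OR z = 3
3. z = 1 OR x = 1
Yes

Take x = 1, y = 4, z = 3. Substituting into each constraint:
  (1) 2(1) + 3(4) + (-3) = 11 ✓
  (2) z = 3, target 3 ✓ (second branch holds)
  (3) x = 1, target 1 ✓ (second branch holds)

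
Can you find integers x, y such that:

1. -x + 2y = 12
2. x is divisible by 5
Yes

Take x = 0, y = 6. Substituting into each constraint:
  (1) 0 + 2(6) = 12 ✓
  (2) 0 = 5 × 0, remainder 0 ✓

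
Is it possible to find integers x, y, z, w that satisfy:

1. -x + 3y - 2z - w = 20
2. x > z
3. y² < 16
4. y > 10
No

A contradictory subset is {y² < 16, y > 10}. No integer assignment can satisfy these jointly:

  - y² < 16: restricts y to |y| ≤ 3
  - y > 10: bounds one variable relative to a constant

Direct contradiction: the bounds on y require y ≥ 11 and y ≤ 3 simultaneously, which is empty.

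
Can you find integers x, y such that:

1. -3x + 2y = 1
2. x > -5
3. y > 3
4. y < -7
No

A contradictory subset is {y > 3, y < -7}. No integer assignment can satisfy these jointly:

  - y > 3: bounds one variable relative to a constant
  - y < -7: bounds one variable relative to a constant

Direct contradiction: the bounds on y require y ≥ 4 and y ≤ -8 simultaneously, which is empty.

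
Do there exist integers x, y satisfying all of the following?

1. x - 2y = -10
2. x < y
Yes

Take x = 8, y = 9. Substituting into each constraint:
  (1) 8 - 2(9) = -10 ✓
  (2) 8 < 9 ✓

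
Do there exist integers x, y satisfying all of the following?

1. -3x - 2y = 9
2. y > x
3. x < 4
Yes

Take x = -3, y = 0. Substituting into each constraint:
  (1) -3(-3) - 2(0) = 9 ✓
  (2) 0 > -3 ✓
  (3) -3 < 4 ✓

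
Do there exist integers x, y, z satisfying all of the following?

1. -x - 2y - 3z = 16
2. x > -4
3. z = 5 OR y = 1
Yes

Take x = -3, y = 1, z = -5. Substituting into each constraint:
  (1) 3 - 2(1) - 3(-5) = 16 ✓
  (2) -3 > -4 ✓
  (3) y = 1, target 1 ✓ (second branch holds)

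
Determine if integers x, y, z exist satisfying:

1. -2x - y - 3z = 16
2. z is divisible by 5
Yes

Take x = 0, y = -16, z = 0. Substituting into each constraint:
  (1) -2(0) + 16 - 3(0) = 16 ✓
  (2) 0 = 5 × 0, remainder 0 ✓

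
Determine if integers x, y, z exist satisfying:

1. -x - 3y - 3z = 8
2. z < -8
Yes

Take x = 1, y = 6, z = -9. Substituting into each constraint:
  (1) (-1) - 3(6) - 3(-9) = 8 ✓
  (2) -9 < -8 ✓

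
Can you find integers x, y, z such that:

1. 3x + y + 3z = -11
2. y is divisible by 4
Yes

Take x = -2, y = -8, z = 1. Substituting into each constraint:
  (1) 3(-2) + (-8) + 3(1) = -11 ✓
  (2) -8 = 4 × -2, remainder 0 ✓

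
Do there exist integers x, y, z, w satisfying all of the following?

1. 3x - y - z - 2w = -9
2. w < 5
Yes

Take x = 0, y = 0, z = 9, w = 0. Substituting into each constraint:
  (1) 3(0) + 0 + (-9) - 2(0) = -9 ✓
  (2) 0 < 5 ✓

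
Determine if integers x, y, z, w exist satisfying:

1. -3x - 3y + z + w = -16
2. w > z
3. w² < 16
Yes

Take x = 7, y = 0, z = 2, w = 3. Substituting into each constraint:
  (1) -3(7) - 3(0) + 2 + 3 = -16 ✓
  (2) 3 > 2 ✓
  (3) w² = (3)² = 9, and 9 < 16 ✓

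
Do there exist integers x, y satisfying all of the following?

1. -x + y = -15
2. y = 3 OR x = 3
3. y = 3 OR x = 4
Yes

Take x = 18, y = 3. Substituting into each constraint:
  (1) (-18) + 3 = -15 ✓
  (2) y = 3, target 3 ✓ (first branch holds)
  (3) y = 3, target 3 ✓ (first branch holds)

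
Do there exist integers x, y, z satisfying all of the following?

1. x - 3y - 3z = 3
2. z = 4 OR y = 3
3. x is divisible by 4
Yes

Take x = 0, y = 3, z = -4. Substituting into each constraint:
  (1) 0 - 3(3) - 3(-4) = 3 ✓
  (2) y = 3, target 3 ✓ (second branch holds)
  (3) 0 = 4 × 0, remainder 0 ✓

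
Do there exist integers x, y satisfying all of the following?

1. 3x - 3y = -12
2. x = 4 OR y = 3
Yes

Take x = 4, y = 8. Substituting into each constraint:
  (1) 3(4) - 3(8) = -12 ✓
  (2) x = 4, target 4 ✓ (first branch holds)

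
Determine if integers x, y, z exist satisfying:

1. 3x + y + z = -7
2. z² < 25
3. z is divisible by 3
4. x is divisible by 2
Yes

Take x = 0, y = -7, z = 0. Substituting into each constraint:
  (1) 3(0) + (-7) + 0 = -7 ✓
  (2) z² = (0)² = 0, and 0 < 25 ✓
  (3) 0 = 3 × 0, remainder 0 ✓
  (4) 0 = 2 × 0, remainder 0 ✓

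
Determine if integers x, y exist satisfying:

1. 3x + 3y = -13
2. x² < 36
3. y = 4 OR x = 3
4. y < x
No

Even the single constraint (3x + 3y = -13) is infeasible over the integers.

  - 3x + 3y = -13: every term on the left is divisible by 3, so the LHS ≡ 0 (mod 3), but the RHS -13 is not — no integer solution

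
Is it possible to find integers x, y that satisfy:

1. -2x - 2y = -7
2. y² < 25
No

Even the single constraint (-2x - 2y = -7) is infeasible over the integers.

  - -2x - 2y = -7: every term on the left is divisible by 2, so the LHS ≡ 0 (mod 2), but the RHS -7 is not — no integer solution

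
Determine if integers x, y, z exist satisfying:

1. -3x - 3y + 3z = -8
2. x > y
No

Even the single constraint (-3x - 3y + 3z = -8) is infeasible over the integers.

  - -3x - 3y + 3z = -8: every term on the left is divisible by 3, so the LHS ≡ 0 (mod 3), but the RHS -8 is not — no integer solution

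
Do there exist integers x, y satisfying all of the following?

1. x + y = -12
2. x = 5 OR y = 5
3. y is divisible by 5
Yes

Take x = -17, y = 5. Substituting into each constraint:
  (1) (-17) + 5 = -12 ✓
  (2) y = 5, target 5 ✓ (second branch holds)
  (3) 5 = 5 × 1, remainder 0 ✓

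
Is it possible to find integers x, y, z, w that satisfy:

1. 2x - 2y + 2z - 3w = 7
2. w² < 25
Yes

Take x = 0, y = 0, z = 5, w = 1. Substituting into each constraint:
  (1) 2(0) - 2(0) + 2(5) - 3(1) = 7 ✓
  (2) w² = (1)² = 1, and 1 < 25 ✓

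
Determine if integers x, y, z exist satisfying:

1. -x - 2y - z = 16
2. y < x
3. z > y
Yes

Take x = -2, y = -5, z = -4. Substituting into each constraint:
  (1) 2 - 2(-5) + 4 = 16 ✓
  (2) -5 < -2 ✓
  (3) -4 > -5 ✓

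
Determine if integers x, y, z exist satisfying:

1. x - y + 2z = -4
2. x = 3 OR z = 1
Yes

Take x = -6, y = 0, z = 1. Substituting into each constraint:
  (1) (-6) + 0 + 2(1) = -4 ✓
  (2) z = 1, target 1 ✓ (second branch holds)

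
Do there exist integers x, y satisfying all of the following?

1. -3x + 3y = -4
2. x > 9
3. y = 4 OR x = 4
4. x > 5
No

Even the single constraint (-3x + 3y = -4) is infeasible over the integers.

  - -3x + 3y = -4: every term on the left is divisible by 3, so the LHS ≡ 0 (mod 3), but the RHS -4 is not — no integer solution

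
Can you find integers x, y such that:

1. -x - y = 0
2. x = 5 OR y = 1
Yes

Take x = 5, y = -5. Substituting into each constraint:
  (1) (-5) + 5 = 0 ✓
  (2) x = 5, target 5 ✓ (first branch holds)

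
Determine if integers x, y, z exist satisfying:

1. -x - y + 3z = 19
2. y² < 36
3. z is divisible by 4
Yes

Take x = -21, y = 2, z = 0. Substituting into each constraint:
  (1) 21 + (-2) + 3(0) = 19 ✓
  (2) y² = (2)² = 4, and 4 < 36 ✓
  (3) 0 = 4 × 0, remainder 0 ✓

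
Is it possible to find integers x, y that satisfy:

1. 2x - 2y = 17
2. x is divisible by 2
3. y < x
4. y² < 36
No

Even the single constraint (2x - 2y = 17) is infeasible over the integers.

  - 2x - 2y = 17: every term on the left is divisible by 2, so the LHS ≡ 0 (mod 2), but the RHS 17 is not — no integer solution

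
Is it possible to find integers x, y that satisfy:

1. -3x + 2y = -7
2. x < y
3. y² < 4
No

The full constraint system is jointly infeasible over the integers. Each constraint and what it forces:

  - -3x + 2y = -7: is a linear equation tying the variables together
  - x < y: bounds one variable relative to another variable
  - y² < 4: restricts y to |y| ≤ 1

Propagating the comparison: x < y and y ≤ 1 give x ≤ 0. Range argument: with x ∈ [−∞, 0], y ∈ [-1, 1], the left side of the equation is at least -2, but the right side is -7 < -2. No integer solution exists.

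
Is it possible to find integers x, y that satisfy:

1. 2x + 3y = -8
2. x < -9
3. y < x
No

The full constraint system is jointly infeasible over the integers. Each constraint and what it forces:

  - 2x + 3y = -8: is a linear equation tying the variables together
  - x < -9: bounds one variable relative to a constant
  - y < x: bounds one variable relative to another variable

Propagating the comparison: y < x and x ≤ -10 give y ≤ -11. Range argument: with x ∈ [−∞, -10], y ∈ [−∞, -11], the left side of the equation is at most -53, but the right side is -8 > -53. No integer solution exists.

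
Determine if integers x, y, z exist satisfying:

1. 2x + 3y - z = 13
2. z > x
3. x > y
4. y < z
Yes

Take x = 14, y = 0, z = 15. Substituting into each constraint:
  (1) 2(14) + 3(0) + (-15) = 13 ✓
  (2) 15 > 14 ✓
  (3) 14 > 0 ✓
  (4) 0 < 15 ✓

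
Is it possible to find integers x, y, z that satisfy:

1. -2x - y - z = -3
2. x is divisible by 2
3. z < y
Yes

Take x = 0, y = 2, z = 1. Substituting into each constraint:
  (1) -2(0) + (-2) + (-1) = -3 ✓
  (2) 0 = 2 × 0, remainder 0 ✓
  (3) 1 < 2 ✓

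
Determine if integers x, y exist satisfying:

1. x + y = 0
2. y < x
Yes

Take x = 1, y = -1. Substituting into each constraint:
  (1) 1 + (-1) = 0 ✓
  (2) -1 < 1 ✓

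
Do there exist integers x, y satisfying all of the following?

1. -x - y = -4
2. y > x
Yes

Take x = 0, y = 4. Substituting into each constraint:
  (1) 0 + (-4) = -4 ✓
  (2) 4 > 0 ✓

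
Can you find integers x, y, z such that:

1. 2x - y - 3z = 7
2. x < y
Yes

Take x = -1, y = 0, z = -3. Substituting into each constraint:
  (1) 2(-1) + 0 - 3(-3) = 7 ✓
  (2) -1 < 0 ✓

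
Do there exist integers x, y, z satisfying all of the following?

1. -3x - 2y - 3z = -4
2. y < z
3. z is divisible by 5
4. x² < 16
Yes

Take x = 2, y = -1, z = 0. Substituting into each constraint:
  (1) -3(2) - 2(-1) - 3(0) = -4 ✓
  (2) -1 < 0 ✓
  (3) 0 = 5 × 0, remainder 0 ✓
  (4) x² = (2)² = 4, and 4 < 16 ✓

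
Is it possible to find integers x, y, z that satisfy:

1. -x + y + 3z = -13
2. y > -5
Yes

Take x = 13, y = 0, z = 0. Substituting into each constraint:
  (1) (-13) + 0 + 3(0) = -13 ✓
  (2) 0 > -5 ✓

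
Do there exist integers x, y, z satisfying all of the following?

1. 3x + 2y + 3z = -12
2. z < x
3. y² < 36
Yes

Take x = -1, y = 0, z = -3. Substituting into each constraint:
  (1) 3(-1) + 2(0) + 3(-3) = -12 ✓
  (2) -3 < -1 ✓
  (3) y² = (0)² = 0, and 0 < 36 ✓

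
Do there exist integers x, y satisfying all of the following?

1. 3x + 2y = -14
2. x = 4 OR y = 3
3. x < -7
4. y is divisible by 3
No

A contradictory subset is {3x + 2y = -14, x = 4 OR y = 3, x < -7}. No integer assignment can satisfy these jointly:

  - 3x + 2y = -14: is a linear equation tying the variables together
  - x = 4 OR y = 3: forces a choice: either x = 4 or y = 3
  - x < -7: bounds one variable relative to a constant

Split on the disjunction (x = 4 OR y = 3):
  • If x = 4: this contradicts the bound x ≤ -8.
  • If y = 3: with y = 3, every remaining term of the linear equation is divisible by 3, so the left side is ≡ 0 (mod 3); but the right side -20 ≡ 1 (mod 3). No integers can satisfy it.
Both branches are infeasible, so the system has no integer solution.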